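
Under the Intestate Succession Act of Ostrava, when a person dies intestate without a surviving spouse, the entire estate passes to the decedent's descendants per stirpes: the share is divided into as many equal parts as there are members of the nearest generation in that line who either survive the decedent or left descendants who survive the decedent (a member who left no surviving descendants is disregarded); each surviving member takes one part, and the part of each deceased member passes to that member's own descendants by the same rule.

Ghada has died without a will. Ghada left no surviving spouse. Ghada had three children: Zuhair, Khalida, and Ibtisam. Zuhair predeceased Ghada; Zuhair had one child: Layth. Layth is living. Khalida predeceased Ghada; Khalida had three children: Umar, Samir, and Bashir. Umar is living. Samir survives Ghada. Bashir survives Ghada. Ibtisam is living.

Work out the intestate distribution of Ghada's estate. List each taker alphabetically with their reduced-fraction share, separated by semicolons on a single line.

Bashir 1/9; Ibtisam 1/3; Layth 1/3; Samir 1/9; Umar 1/9

There is no surviving spouse, so the entire estate passes to Ghada's descendants per stirpes.
The estate is divided into 3 equal shares of 1/3 among Zuhair, Khalida, Ibtisam.
Zuhair predeceased; the 1/3 allotted to Zuhair's branch passes to Zuhair's issue by representation.
Layth is the sole taker at this level and receives the full 1/3.
Khalida predeceased; the 1/3 allotted to Khalida's branch passes to Khalida's issue by representation.
The 1/3 is divided into 3 equal shares of 1/9 among Umar, Samir, Bashir.
Umar is living and takes 1/9.
Samir is living and takes 1/9.
Bashir is living and takes 1/9.
Ibtisam is living and takes 1/3.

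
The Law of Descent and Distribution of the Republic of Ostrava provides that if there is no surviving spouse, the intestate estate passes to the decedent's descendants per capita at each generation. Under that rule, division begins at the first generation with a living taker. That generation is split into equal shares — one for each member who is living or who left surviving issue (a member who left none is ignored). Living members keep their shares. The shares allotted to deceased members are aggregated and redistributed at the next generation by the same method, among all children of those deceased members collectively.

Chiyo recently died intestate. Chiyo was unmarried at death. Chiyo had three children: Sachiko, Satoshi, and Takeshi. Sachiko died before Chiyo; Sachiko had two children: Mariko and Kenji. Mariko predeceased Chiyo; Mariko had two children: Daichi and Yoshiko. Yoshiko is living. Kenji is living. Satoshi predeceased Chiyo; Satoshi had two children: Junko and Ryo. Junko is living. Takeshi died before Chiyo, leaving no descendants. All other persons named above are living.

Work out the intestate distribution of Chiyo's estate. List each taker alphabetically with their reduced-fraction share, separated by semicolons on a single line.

Daichi 1/8; Junko 1/4; Kenji 1/4; Ryo 1/4; Yoshiko 1/8

There is no surviving spouse, so the entire estate passes to Chiyo's descendants per capita at each generation.
No one at generation 1 (Sachiko, Satoshi) is living; moving to the next generation.
At generation 2 (Mariko, Kenji, Junko, Ryo) there are 4 shares of (1)/4 = 1/4 each.
Living: Kenji, Junko, and Ryo — each takes 1/4.
Deceased: Mariko. That 1/4 share is carried to generation 3.
At generation 3 (Daichi, Yoshiko) there are 2 shares of (1/4)/2 = 1/8 each.
Living: Daichi and Yoshiko — each takes 1/8.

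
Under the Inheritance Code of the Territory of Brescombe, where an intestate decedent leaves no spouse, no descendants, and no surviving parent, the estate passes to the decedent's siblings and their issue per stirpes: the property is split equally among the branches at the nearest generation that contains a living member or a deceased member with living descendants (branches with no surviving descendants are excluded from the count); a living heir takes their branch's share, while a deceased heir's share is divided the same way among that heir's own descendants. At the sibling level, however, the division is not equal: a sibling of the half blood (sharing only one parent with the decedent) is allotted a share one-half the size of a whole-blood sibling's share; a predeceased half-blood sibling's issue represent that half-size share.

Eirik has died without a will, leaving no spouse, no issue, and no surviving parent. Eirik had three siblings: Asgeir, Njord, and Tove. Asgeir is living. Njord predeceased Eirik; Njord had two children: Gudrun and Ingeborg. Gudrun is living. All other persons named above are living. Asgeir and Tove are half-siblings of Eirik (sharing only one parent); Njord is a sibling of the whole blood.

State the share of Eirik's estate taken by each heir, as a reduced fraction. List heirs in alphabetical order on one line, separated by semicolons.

Asgeir 1/4; Gudrun 1/4; Ingeborg 1/4; Tove 1/4

No spouse, descendants, or parent survives, so the estate passes to Eirik's siblings per stirpes.
Half-blood siblings count for one-half the weight of whole-blood siblings at the initial division.
Dividing 1 in proportion to weights (total weight 2): Asgeir (weight 1/2) → 1/4; Njord (weight 1) → 1/2; Tove (weight 1/2) → 1/4.
Asgeir is living and takes 1/4.
Njord predeceased; the 1/2 allotted to Njord's branch passes to Njord's issue by representation.
The 1/2 is divided into 2 equal shares of 1/4 among Gudrun, Ingeborg.
Gudrun is living and takes 1/4.
Ingeborg is living and takes 1/4.
Tove is living and takes 1/4.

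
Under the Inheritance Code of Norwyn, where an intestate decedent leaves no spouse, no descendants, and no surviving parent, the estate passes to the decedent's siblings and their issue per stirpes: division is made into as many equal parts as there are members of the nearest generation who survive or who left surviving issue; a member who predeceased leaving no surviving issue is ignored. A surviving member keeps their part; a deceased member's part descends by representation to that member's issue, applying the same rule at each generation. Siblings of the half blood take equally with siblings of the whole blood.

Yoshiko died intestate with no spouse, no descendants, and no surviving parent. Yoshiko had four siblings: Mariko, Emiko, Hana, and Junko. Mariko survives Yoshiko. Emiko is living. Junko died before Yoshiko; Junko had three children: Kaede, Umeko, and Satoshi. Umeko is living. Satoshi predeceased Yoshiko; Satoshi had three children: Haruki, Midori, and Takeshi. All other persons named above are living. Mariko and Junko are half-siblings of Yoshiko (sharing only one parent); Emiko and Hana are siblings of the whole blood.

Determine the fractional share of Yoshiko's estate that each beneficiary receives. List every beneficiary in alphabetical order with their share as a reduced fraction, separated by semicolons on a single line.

No spouse, descendants, or parent survives, so the estate passes to Yoshiko's siblings per stirpes.
Half-blood and whole-blood siblings take equally under the stated rule.
The estate is divided into 4 equal shares of 1/4 among Mariko, Emiko, Hana, Junko.
Mariko is living and takes 1/4.
Emiko is living and takes 1/4.
Hana is living and takes 1/4.
Junko predeceased; the 1/4 allotted to Junko's branch passes to Junko's issue by representation.
The 1/4 is divided into 3 equal shares of 1/12 among Kaede, Umeko, Satoshi.
Kaede is living and takes 1/12.
Umeko is living and takes 1/12.
Satoshi predeceased; the 1/12 allotted to Satoshi's branch passes to Satoshi's issue by representation.
The 1/12 is divided into 3 equal shares of 1/36 among Haruki, Midori, Takeshi.
Haruki is living and takes 1/36.
Midori is living and takes 1/36.
Takeshi is living and takes 1/36.

Emiko 1/4; Hana 1/4; Haruki 1/36; Kaede 1/12; Mariko 1/4; Midori 1/36; Takeshi 1/36; Umeko 1/12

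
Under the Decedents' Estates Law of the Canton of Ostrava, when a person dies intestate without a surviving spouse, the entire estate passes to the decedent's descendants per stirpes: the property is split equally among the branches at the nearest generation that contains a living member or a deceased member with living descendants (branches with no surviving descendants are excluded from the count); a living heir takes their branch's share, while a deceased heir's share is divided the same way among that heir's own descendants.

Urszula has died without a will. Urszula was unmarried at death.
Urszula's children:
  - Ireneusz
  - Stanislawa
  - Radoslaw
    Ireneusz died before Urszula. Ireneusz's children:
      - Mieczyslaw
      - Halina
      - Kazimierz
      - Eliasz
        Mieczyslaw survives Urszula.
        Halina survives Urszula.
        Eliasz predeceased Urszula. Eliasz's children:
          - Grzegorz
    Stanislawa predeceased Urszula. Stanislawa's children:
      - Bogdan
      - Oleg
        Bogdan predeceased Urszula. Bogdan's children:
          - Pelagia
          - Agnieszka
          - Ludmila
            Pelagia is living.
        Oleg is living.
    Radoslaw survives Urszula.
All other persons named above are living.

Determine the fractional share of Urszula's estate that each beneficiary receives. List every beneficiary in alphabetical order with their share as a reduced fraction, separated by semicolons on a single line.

Agnieszka 1/18; Grzegorz 1/12; Halina 1/12; Kazimierz 1/12; Ludmila 1/18; Mieczyslaw 1/12; Oleg 1/6; Pelagia 1/18; Radoslaw 1/3

There is no surviving spouse, so the entire estate passes to Urszula's descendants per stirpes.
The estate is divided into 3 equal shares of 1/3 among Ireneusz, Stanislawa, Radoslaw.
Ireneusz predeceased; the 1/3 allotted to Ireneusz's branch passes to Ireneusz's issue by representation.
The 1/3 is divided into 4 equal shares of 1/12 among Mieczyslaw, Halina, Kazimierz, Eliasz.
Mieczyslaw is living and takes 1/12.
Halina is living and takes 1/12.
Kazimierz is living and takes 1/12.
Eliasz predeceased; the 1/12 allotted to Eliasz's branch passes to Eliasz's issue by representation.
Grzegorz is the sole taker at this level and receives the full 1/12.
Stanislawa predeceased; the 1/3 allotted to Stanislawa's branch passes to Stanislawa's issue by representation.
The 1/3 is divided into 2 equal shares of 1/6 among Bogdan, Oleg.
Bogdan predeceased; the 1/6 allotted to Bogdan's branch passes to Bogdan's issue by representation.
The 1/6 is divided into 3 equal shares of 1/18 among Pelagia, Agnieszka, Ludmila.
Pelagia is living and takes 1/18.
Agnieszka is living and takes 1/18.
Ludmila is living and takes 1/18.
Oleg is living and takes 1/6.
Radoslaw is living and takes 1/3.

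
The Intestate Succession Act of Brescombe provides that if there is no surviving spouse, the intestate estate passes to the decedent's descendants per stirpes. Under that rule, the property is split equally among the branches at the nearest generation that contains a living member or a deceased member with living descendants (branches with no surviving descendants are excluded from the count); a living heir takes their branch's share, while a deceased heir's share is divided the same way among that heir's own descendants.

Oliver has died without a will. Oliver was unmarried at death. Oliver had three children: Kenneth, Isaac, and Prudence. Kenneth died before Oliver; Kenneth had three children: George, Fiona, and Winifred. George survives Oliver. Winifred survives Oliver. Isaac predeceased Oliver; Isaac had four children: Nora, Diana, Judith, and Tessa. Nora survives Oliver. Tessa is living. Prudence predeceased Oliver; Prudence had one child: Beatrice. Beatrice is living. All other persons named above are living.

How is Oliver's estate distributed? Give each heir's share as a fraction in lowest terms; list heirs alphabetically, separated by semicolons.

Beatrice 1/3; Diana 1/12; Fiona 1/9; George 1/9; Judith 1/12; Nora 1/12; Tessa 1/12; Winifred 1/9

There is no surviving spouse, so the entire estate passes to Oliver's descendants per stirpes.
The estate is divided into 3 equal shares of 1/3 among Kenneth, Isaac, Prudence.
Kenneth predeceased; the 1/3 allotted to Kenneth's branch passes to Kenneth's issue by representation.
The 1/3 is divided into 3 equal shares of 1/9 among George, Fiona, Winifred.
George is living and takes 1/9.
Fiona is living and takes 1/9.
Winifred is living and takes 1/9.
Isaac predeceased; the 1/3 allotted to Isaac's branch passes to Isaac's issue by representation.
The 1/3 is divided into 4 equal shares of 1/12 among Nora, Diana, Judith, Tessa.
Nora is living and takes 1/12.
Diana is living and takes 1/12.
Judith is living and takes 1/12.
Tessa is living and takes 1/12.
Prudence predeceased; the 1/3 allotted to Prudence's branch passes to Prudence's issue by representation.
Beatrice is the sole taker at this level and receives the full 1/3.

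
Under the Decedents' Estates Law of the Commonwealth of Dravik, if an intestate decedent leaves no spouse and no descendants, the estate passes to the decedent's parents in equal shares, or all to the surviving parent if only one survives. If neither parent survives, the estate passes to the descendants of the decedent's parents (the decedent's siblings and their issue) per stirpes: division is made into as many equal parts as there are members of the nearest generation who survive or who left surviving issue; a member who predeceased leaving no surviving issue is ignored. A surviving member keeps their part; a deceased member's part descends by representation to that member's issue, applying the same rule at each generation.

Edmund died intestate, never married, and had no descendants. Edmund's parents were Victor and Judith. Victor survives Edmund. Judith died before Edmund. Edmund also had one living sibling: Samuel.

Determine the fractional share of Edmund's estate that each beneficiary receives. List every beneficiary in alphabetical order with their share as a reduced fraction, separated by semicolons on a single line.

Victor 1

Only one parent, Victor, survives, so Victor takes the entire estate. The siblings take nothing because a surviving parent has priority.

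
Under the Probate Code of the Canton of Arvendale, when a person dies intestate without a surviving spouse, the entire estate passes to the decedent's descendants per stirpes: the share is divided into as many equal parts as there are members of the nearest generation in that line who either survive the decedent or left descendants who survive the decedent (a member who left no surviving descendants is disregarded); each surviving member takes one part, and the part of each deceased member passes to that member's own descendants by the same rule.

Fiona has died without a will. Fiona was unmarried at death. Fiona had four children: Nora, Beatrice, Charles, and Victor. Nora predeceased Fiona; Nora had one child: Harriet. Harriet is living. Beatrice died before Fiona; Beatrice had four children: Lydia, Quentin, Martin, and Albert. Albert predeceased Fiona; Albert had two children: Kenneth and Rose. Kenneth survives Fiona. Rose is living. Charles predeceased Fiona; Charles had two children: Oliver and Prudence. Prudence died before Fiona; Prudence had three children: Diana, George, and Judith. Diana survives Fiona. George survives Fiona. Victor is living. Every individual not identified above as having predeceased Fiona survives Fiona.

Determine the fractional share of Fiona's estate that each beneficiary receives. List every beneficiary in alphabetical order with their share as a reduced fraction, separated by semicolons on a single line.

Diana 1/24; George 1/24; Harriet 1/4; Judith 1/24; Kenneth 1/32; Lydia 1/16; Martin 1/16; Oliver 1/8; Quentin 1/16; Rose 1/32; Victor 1/4

There is no surviving spouse, so the entire estate passes to Fiona's descendants per stirpes.
The estate is divided into 4 equal shares of 1/4 among Nora, Beatrice, Charles, Victor.
Nora predeceased; the 1/4 allotted to Nora's branch passes to Nora's issue by representation.
Harriet is the sole taker at this level and receives the full 1/4.
Beatrice predeceased; the 1/4 allotted to Beatrice's branch passes to Beatrice's issue by representation.
The 1/4 is divided into 4 equal shares of 1/16 among Lydia, Quentin, Martin, Albert.
Lydia is living and takes 1/16.
Quentin is living and takes 1/16.
Martin is living and takes 1/16.
Albert predeceased; the 1/16 allotted to Albert's branch passes to Albert's issue by representation.
The 1/16 is divided into 2 equal shares of 1/32 among Kenneth, Rose.
Kenneth is living and takes 1/32.
Rose is living and takes 1/32.
Charles predeceased; the 1/4 allotted to Charles's branch passes to Charles's issue by representation.
The 1/4 is divided into 2 equal shares of 1/8 among Oliver, Prudence.
Oliver is living and takes 1/8.
Prudence predeceased; the 1/8 allotted to Prudence's branch passes to Prudence's issue by representation.
The 1/8 is divided into 3 equal shares of 1/24 among Diana, George, Judith.
Diana is living and takes 1/24.
George is living and takes 1/24.
Judith is living and takes 1/24.
Victor is living and takes 1/4.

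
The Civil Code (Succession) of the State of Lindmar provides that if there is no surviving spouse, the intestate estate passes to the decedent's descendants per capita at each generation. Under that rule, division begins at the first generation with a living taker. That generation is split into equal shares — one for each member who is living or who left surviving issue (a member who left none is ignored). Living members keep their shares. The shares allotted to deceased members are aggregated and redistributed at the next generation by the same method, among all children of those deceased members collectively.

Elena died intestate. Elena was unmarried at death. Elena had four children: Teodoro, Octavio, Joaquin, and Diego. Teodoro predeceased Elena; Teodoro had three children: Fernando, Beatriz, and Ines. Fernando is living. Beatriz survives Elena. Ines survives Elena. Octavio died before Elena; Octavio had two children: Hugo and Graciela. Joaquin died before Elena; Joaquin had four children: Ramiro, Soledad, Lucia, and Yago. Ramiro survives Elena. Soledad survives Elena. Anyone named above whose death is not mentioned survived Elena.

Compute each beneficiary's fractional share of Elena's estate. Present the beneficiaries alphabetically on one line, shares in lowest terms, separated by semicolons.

Beatriz 1/12; Diego 1/4; Fernando 1/12; Graciela 1/12; Hugo 1/12; Ines 1/12; Lucia 1/12; Ramiro 1/12; Soledad 1/12; Yago 1/12

There is no surviving spouse, so the entire estate passes to Elena's descendants per capita at each generation.
At generation 1 (Teodoro, Octavio, Joaquin, Diego) there are 4 shares of (1)/4 = 1/4 each.
Living: Diego — each takes 1/4.
Deceased: Teodoro, Octavio, and Joaquin. Their combined 3/4 is pooled and carried to generation 2.
At generation 2 (Fernando, Beatriz, Ines, Hugo, Graciela, Ramiro, Soledad, Lucia, Yago) there are 9 shares of (3/4)/9 = 1/12 each.
Living: Fernando, Beatriz, Ines, Hugo, Graciela, Ramiro, Soledad, Lucia, and Yago — each takes 1/12.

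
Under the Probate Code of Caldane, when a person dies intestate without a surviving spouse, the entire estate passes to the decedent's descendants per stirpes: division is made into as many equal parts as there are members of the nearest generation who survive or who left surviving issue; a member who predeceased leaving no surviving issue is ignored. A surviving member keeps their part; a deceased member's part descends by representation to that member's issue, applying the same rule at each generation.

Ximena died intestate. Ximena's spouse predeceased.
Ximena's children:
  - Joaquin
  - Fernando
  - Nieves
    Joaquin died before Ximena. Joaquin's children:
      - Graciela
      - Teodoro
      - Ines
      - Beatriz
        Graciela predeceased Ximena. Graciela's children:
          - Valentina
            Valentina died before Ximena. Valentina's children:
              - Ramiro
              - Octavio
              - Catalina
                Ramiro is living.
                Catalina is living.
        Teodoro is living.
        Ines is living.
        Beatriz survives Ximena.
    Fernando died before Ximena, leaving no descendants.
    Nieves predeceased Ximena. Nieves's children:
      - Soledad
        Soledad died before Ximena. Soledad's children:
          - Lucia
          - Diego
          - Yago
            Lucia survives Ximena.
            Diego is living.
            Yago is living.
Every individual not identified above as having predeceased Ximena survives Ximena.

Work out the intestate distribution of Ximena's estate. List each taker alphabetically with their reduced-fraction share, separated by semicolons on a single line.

There is no surviving spouse, so the entire estate passes to Ximena's descendants per stirpes.
Fernando left no surviving issue, so that branch lapses and is disregarded.
The estate is divided into 2 equal shares of 1/2 among Joaquin, Nieves.
Joaquin predeceased; the 1/2 allotted to Joaquin's branch passes to Joaquin's issue by representation.
The 1/2 is divided into 4 equal shares of 1/8 among Graciela, Teodoro, Ines, Beatriz.
Graciela predeceased; the 1/8 allotted to Graciela's branch passes to Graciela's issue by representation.
Valentina's line is the sole branch at this level, so the full 1/8 passes to Valentina's issue by representation.
The 1/8 is divided into 3 equal shares of 1/24 among Ramiro, Octavio, Catalina.
Ramiro is living and takes 1/24.
Octavio is living and takes 1/24.
Catalina is living and takes 1/24.
Teodoro is living and takes 1/8.
Ines is living and takes 1/8.
Beatriz is living and takes 1/8.
Nieves predeceased; the 1/2 allotted to Nieves's branch passes to Nieves's issue by representation.
Soledad's line is the sole branch at this level, so the full 1/2 passes to Soledad's issue by representation.
The 1/2 is divided into 3 equal shares of 1/6 among Lucia, Diego, Yago.
Lucia is living and takes 1/6.
Diego is living and takes 1/6.
Yago is living and takes 1/6.

Beatriz 1/8; Catalina 1/24; Diego 1/6; Ines 1/8; Lucia 1/6; Octavio 1/24; Ramiro 1/24; Teodoro 1/8; Yago 1/6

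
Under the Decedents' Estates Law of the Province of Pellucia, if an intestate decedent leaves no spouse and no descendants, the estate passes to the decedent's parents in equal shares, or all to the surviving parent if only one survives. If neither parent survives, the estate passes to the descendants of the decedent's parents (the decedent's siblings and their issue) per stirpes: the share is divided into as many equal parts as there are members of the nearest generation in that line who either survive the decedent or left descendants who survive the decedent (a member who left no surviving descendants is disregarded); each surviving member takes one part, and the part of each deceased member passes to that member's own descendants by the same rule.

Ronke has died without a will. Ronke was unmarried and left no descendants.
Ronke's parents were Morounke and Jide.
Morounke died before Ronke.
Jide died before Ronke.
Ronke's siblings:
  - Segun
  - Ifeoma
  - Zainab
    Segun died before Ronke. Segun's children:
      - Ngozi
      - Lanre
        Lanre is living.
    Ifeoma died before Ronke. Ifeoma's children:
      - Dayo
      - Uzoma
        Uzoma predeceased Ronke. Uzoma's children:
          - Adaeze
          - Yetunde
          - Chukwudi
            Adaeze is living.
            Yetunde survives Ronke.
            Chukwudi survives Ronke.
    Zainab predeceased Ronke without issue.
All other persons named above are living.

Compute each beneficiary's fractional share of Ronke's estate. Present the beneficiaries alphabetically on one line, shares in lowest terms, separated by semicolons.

Adaeze 1/12; Chukwudi 1/12; Dayo 1/4; Lanre 1/4; Ngozi 1/4; Yetunde 1/12

Neither parent survives and there are no descendants, so the estate passes to Ronke's siblings and their issue per stirpes.
Zainab left no surviving issue, so that branch lapses and is disregarded.
The estate is divided into 2 equal shares of 1/2 among Segun, Ifeoma.
Segun predeceased; the 1/2 allotted to Segun's branch passes to Segun's issue by representation.
The 1/2 is divided into 2 equal shares of 1/4 among Ngozi, Lanre.
Ngozi is living and takes 1/4.
Lanre is living and takes 1/4.
Ifeoma predeceased; the 1/2 allotted to Ifeoma's branch passes to Ifeoma's issue by representation.
The 1/2 is divided into 2 equal shares of 1/4 among Dayo, Uzoma.
Dayo is living and takes 1/4.
Uzoma predeceased; the 1/4 allotted to Uzoma's branch passes to Uzoma's issue by representation.
The 1/4 is divided into 3 equal shares of 1/12 among Adaeze, Yetunde, Chukwudi.
Adaeze is living and takes 1/12.
Yetunde is living and takes 1/12.
Chukwudi is living and takes 1/12.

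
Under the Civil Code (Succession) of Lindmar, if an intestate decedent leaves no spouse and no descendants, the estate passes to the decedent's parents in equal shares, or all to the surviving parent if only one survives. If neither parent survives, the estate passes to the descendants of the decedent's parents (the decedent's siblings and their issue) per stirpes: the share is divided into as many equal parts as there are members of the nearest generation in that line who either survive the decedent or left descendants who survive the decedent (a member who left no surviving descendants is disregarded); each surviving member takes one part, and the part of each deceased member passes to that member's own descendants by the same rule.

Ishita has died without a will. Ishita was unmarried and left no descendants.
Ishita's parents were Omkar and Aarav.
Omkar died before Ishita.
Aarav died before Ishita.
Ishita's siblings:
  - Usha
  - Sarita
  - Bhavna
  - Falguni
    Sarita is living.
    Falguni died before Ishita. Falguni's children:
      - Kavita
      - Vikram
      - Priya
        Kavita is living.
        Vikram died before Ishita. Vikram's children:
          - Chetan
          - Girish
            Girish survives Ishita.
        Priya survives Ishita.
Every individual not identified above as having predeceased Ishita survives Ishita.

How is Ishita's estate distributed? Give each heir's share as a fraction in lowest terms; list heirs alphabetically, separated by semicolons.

Neither parent survives and there are no descendants, so the estate passes to Ishita's siblings and their issue per stirpes.
The estate is divided into 4 equal shares of 1/4 among Usha, Sarita, Bhavna, Falguni.
Usha is living and takes 1/4.
Sarita is living and takes 1/4.
Bhavna is living and takes 1/4.
Falguni predeceased; the 1/4 allotted to Falguni's branch passes to Falguni's issue by representation.
The 1/4 is divided into 3 equal shares of 1/12 among Kavita, Vikram, Priya.
Kavita is living and takes 1/12.
Vikram predeceased; the 1/12 allotted to Vikram's branch passes to Vikram's issue by representation.
The 1/12 is divided into 2 equal shares of 1/24 among Chetan, Girish.
Chetan is living and takes 1/24.
Girish is living and takes 1/24.
Priya is living and takes 1/12.

Bhavna 1/4; Chetan 1/24; Girish 1/24; Kavita 1/12; Priya 1/12; Sarita 1/4; Usha 1/4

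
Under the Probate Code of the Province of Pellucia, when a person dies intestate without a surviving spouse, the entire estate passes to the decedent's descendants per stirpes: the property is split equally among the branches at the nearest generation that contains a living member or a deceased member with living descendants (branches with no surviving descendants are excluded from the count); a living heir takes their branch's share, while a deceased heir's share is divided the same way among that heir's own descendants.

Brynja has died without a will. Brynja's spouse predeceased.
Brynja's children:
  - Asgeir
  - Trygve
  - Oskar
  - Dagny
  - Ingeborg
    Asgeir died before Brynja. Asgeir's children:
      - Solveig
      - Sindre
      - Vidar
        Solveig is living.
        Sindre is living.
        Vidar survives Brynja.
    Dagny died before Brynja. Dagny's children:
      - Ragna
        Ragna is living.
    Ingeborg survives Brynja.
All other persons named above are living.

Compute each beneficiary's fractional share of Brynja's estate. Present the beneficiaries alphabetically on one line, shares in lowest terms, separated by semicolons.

There is no surviving spouse, so the entire estate passes to Brynja's descendants per stirpes.
The estate is divided into 5 equal shares of 1/5 among Asgeir, Trygve, Oskar, Dagny, Ingeborg.
Asgeir predeceased; the 1/5 allotted to Asgeir's branch passes to Asgeir's issue by representation.
The 1/5 is divided into 3 equal shares of 1/15 among Solveig, Sindre, Vidar.
Solveig is living and takes 1/15.
Sindre is living and takes 1/15.
Vidar is living and takes 1/15.
Trygve is living and takes 1/5.
Oskar is living and takes 1/5.
Dagny predeceased; the 1/5 allotted to Dagny's branch passes to Dagny's issue by representation.
Ragna is the sole taker at this level and receives the full 1/5.
Ingeborg is living and takes 1/5.

Ingeborg 1/5; Oskar 1/5; Ragna 1/5; Sindre 1/15; Solveig 1/15; Trygve 1/5; Vidar 1/15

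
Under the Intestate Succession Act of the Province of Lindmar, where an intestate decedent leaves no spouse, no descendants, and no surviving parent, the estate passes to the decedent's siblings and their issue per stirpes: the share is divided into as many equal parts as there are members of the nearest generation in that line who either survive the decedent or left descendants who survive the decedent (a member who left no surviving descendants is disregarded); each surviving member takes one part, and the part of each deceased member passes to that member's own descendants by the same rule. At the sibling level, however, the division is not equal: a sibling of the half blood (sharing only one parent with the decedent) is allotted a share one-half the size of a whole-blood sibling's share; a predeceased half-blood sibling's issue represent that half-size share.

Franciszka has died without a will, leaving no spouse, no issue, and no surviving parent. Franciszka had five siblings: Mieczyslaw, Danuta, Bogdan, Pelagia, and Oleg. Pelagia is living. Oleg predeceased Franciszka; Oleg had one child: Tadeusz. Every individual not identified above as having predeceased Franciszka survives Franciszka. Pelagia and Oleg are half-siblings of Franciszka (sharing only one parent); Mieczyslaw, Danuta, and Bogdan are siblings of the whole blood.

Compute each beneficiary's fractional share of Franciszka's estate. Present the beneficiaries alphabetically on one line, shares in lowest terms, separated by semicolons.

Bogdan 1/4; Danuta 1/4; Mieczyslaw 1/4; Pelagia 1/8; Tadeusz 1/8

No spouse, descendants, or parent survives, so the estate passes to Franciszka's siblings per stirpes.
Half-blood siblings count for one-half the weight of whole-blood siblings at the initial division.
Dividing 1 in proportion to weights (total weight 4): Mieczyslaw (weight 1) → 1/4; Danuta (weight 1) → 1/4; Bogdan (weight 1) → 1/4; Pelagia (weight 1/2) → 1/8; Oleg (weight 1/2) → 1/8.
Mieczyslaw is living and takes 1/4.
Danuta is living and takes 1/4.
Bogdan is living and takes 1/4.
Pelagia is living and takes 1/8.
Oleg predeceased; the 1/8 allotted to Oleg's branch passes to Oleg's issue by representation.
Tadeusz is the sole taker at this level and receives the full 1/8.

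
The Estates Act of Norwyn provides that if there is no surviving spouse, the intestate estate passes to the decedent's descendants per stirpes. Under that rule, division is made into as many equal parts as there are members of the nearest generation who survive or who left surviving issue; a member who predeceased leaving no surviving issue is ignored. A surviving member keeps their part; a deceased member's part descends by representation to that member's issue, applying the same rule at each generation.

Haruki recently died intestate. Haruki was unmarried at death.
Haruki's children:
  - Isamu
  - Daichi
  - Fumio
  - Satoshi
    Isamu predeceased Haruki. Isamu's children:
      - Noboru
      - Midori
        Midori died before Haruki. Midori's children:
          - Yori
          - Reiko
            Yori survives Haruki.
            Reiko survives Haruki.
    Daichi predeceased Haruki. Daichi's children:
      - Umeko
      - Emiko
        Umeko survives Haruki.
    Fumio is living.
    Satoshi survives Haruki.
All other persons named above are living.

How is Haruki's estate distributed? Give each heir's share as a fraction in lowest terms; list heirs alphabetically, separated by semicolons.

Emiko 1/8; Fumio 1/4; Noboru 1/8; Reiko 1/16; Satoshi 1/4; Umeko 1/8; Yori 1/16

There is no surviving spouse, so the entire estate passes to Haruki's descendants per stirpes.
The estate is divided into 4 equal shares of 1/4 among Isamu, Daichi, Fumio, Satoshi.
Isamu predeceased; the 1/4 allotted to Isamu's branch passes to Isamu's issue by representation.
The 1/4 is divided into 2 equal shares of 1/8 among Noboru, Midori.
Noboru is living and takes 1/8.
Midori predeceased; the 1/8 allotted to Midori's branch passes to Midori's issue by representation.
The 1/8 is divided into 2 equal shares of 1/16 among Yori, Reiko.
Yori is living and takes 1/16.
Reiko is living and takes 1/16.
Daichi predeceased; the 1/4 allotted to Daichi's branch passes to Daichi's issue by representation.
The 1/4 is divided into 2 equal shares of 1/8 among Umeko, Emiko.
Umeko is living and takes 1/8.
Emiko is living and takes 1/8.
Fumio is living and takes 1/4.
Satoshi is living and takes 1/4.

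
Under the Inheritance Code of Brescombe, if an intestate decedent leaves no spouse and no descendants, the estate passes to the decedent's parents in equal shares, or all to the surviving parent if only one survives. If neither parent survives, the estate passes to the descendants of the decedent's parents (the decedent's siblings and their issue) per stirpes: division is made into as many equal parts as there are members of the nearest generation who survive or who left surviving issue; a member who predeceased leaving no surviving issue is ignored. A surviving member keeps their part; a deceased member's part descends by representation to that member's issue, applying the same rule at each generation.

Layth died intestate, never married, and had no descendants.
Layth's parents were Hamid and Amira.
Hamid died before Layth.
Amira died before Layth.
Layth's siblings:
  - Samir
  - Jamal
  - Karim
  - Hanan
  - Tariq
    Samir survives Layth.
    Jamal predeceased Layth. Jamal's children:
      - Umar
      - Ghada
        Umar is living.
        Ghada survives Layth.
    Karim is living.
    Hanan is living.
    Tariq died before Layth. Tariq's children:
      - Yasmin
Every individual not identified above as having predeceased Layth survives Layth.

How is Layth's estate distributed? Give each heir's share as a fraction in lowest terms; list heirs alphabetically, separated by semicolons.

Neither parent survives and there are no descendants, so the estate passes to Layth's siblings and their issue per stirpes.
The estate is divided into 5 equal shares of 1/5 among Samir, Jamal, Karim, Hanan, Tariq.
Samir is living and takes 1/5.
Jamal predeceased; the 1/5 allotted to Jamal's branch passes to Jamal's issue by representation.
The 1/5 is divided into 2 equal shares of 1/10 among Umar, Ghada.
Umar is living and takes 1/10.
Ghada is living and takes 1/10.
Karim is living and takes 1/5.
Hanan is living and takes 1/5.
Tariq predeceased; the 1/5 allotted to Tariq's branch passes to Tariq's issue by representation.
Yasmin is the sole taker at this level and receives the full 1/5.

Ghada 1/10; Hanan 1/5; Karim 1/5; Samir 1/5; Umar 1/10; Yasmin 1/5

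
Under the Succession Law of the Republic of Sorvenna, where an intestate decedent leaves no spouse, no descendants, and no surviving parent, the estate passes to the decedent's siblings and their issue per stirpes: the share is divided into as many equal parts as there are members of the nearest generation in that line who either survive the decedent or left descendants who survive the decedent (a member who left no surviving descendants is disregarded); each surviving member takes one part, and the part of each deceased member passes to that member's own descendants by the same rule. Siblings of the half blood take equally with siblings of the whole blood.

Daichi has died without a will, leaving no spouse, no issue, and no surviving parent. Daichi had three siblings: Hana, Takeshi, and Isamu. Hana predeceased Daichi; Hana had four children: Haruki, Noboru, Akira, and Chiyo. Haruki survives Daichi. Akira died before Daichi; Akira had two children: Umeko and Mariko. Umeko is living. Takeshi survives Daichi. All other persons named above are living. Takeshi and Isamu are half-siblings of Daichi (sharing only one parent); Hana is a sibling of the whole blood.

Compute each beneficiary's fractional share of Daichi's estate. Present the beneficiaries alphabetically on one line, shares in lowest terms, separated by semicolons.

No spouse, descendants, or parent survives, so the estate passes to Daichi's siblings per stirpes.
Half-blood and whole-blood siblings take equally under the stated rule.
The estate is divided into 3 equal shares of 1/3 among Hana, Takeshi, Isamu.
Hana predeceased; the 1/3 allotted to Hana's branch passes to Hana's issue by representation.
The 1/3 is divided into 4 equal shares of 1/12 among Haruki, Noboru, Akira, Chiyo.
Haruki is living and takes 1/12.
Noboru is living and takes 1/12.
Akira predeceased; the 1/12 allotted to Akira's branch passes to Akira's issue by representation.
The 1/12 is divided into 2 equal shares of 1/24 among Umeko, Mariko.
Umeko is living and takes 1/24.
Mariko is living and takes 1/24.
Chiyo is living and takes 1/12.
Takeshi is living and takes 1/3.
Isamu is living and takes 1/3.

Chiyo 1/12; Haruki 1/12; Isamu 1/3; Mariko 1/24; Noboru 1/12; Takeshi 1/3; Umeko 1/24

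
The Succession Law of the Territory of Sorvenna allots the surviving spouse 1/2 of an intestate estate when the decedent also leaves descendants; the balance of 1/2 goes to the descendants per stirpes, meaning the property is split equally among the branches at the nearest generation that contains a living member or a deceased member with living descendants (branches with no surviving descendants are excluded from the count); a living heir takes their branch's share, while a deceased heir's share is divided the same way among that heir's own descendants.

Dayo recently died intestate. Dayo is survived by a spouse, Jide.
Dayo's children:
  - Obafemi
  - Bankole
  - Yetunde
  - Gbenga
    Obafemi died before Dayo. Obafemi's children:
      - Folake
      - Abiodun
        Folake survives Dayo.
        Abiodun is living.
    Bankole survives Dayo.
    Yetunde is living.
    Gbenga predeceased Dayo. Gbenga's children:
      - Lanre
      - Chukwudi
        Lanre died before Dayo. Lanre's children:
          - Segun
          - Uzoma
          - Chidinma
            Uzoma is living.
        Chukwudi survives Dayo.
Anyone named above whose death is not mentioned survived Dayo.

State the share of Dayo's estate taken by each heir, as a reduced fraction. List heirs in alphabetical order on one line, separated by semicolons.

Jide, as surviving spouse, takes 1/2.
The remaining 1/2 passes to Dayo's descendants per stirpes.
The 1/2 is divided into 4 equal shares of 1/8 among Obafemi, Bankole, Yetunde, Gbenga.
Obafemi predeceased; the 1/8 allotted to Obafemi's branch passes to Obafemi's issue by representation.
The 1/8 is divided into 2 equal shares of 1/16 among Folake, Abiodun.
Folake is living and takes 1/16.
Abiodun is living and takes 1/16.
Bankole is living and takes 1/8.
Yetunde is living and takes 1/8.
Gbenga predeceased; the 1/8 allotted to Gbenga's branch passes to Gbenga's issue by representation.
The 1/8 is divided into 2 equal shares of 1/16 among Lanre, Chukwudi.
Lanre predeceased; the 1/16 allotted to Lanre's branch passes to Lanre's issue by representation.
The 1/16 is divided into 3 equal shares of 1/48 among Segun, Uzoma, Chidinma.
Segun is living and takes 1/48.
Uzoma is living and takes 1/48.
Chidinma is living and takes 1/48.
Chukwudi is living and takes 1/16.

Abiodun 1/16; Bankole 1/8; Chidinma 1/48; Chukwudi 1/16; Folake 1/16; Jide 1/2; Segun 1/48; Uzoma 1/48; Yetunde 1/8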